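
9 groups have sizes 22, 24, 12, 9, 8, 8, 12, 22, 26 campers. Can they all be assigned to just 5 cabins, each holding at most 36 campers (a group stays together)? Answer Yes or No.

Yes

A valid assignment using 5 cabins:
  cabin 1: 26 + 9 = 35
  cabin 2: 24 + 12 = 36
  cabin 3: 22 + 12 = 34
  cabin 4: 22 + 8 = 30
  cabin 5: 8 = 8
Every load is within 36 campers, so 5 cabins suffice.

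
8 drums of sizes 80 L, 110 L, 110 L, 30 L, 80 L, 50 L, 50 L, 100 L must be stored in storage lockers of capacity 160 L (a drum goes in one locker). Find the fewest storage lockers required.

Total = 110 + 110 + 100 + 80 + 80 + 50 + 50 + 30 = 610 L.
Lower bound: ⌈610/160⌉ = 4 storage lockers.
A packing using 4 storage lockers:
  locker 1: 110 + 50 = 160
  locker 2: 110 + 50 = 160
  locker 3: 100 + 30 = 130
  locker 4: 80 + 80 = 160
This matches the lower bound, so 4 is optimal.

4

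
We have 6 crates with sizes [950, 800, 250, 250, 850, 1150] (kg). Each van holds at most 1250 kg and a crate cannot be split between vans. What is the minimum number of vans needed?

Total = 1150 + 950 + 850 + 800 + 250 + 250 = 4250 kg.
Lower bound: ⌈4250/1250⌉ = 4 vans.
A packing using 4 vans:
  van 1: 1150 = 1150
  van 2: 950 + 250 = 1200
  van 3: 850 + 250 = 1100
  van 4: 800 = 800
This matches the lower bound, so 4 is optimal.

4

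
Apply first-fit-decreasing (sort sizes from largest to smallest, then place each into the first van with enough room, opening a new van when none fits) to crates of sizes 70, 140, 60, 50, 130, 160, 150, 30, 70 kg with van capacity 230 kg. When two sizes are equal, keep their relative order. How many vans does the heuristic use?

4

Sorted descending: 160, 150, 140, 130, 70, 70, 60, 50, 30.
  160 → van 1 (new)  [load 160/230]
  150 → van 2 (new)  [load 150/230]
  140 → van 3 (new)  [load 140/230]
  130 → van 4 (new)  [load 130/230]
  70 → van 1  [load 230/230]
  70 → van 2  [load 220/230]
  60 → van 3  [load 200/230]
  50 → van 4  [load 180/230]
  30 → van 3  [load 230/230]
4 vans opened.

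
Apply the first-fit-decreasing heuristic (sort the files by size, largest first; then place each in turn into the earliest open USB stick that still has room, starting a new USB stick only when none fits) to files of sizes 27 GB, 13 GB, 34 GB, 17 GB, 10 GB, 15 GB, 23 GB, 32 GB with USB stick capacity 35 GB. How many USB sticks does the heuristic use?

6

Sorted descending: 34, 32, 27, 23, 17, 15, 13, 10.
  34 → USB stick 1 (new)  [load 34/35]
  32 → USB stick 2 (new)  [load 32/35]
  27 → USB stick 3 (new)  [load 27/35]
  23 → USB stick 4 (new)  [load 23/35]
  17 → USB stick 5 (new)  [load 17/35]
  15 → USB stick 5  [load 32/35]
  13 → USB stick 6 (new)  [load 13/35]
  10 → USB stick 4  [load 33/35]
6 USB sticks opened.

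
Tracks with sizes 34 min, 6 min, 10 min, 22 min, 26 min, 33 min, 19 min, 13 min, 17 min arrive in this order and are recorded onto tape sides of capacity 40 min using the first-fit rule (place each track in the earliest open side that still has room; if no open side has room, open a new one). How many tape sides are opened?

  34 → side 1 (new)  [load 34/40]
  6 → side 1  [load 40/40]
  10 → side 2 (new)  [load 10/40]
  22 → side 2  [load 32/40]
  26 → side 3 (new)  [load 26/40]
  33 → side 4 (new)  [load 33/40]
  19 → side 5 (new)  [load 19/40]
  13 → side 3  [load 39/40]
  17 → side 5  [load 36/40]
5 tape sides opened.

5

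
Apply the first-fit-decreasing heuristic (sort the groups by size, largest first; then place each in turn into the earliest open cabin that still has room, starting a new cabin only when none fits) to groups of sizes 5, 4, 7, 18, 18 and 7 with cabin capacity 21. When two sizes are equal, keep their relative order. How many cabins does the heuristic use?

Sorted descending: 18, 18, 7, 7, 5, 4.
  18 → cabin 1 (new)  [load 18/21]
  18 → cabin 2 (new)  [load 18/21]
  7 → cabin 3 (new)  [load 7/21]
  7 → cabin 3  [load 14/21]
  5 → cabin 3  [load 19/21]
  4 → cabin 4 (new)  [load 4/21]
4 cabins opened.

4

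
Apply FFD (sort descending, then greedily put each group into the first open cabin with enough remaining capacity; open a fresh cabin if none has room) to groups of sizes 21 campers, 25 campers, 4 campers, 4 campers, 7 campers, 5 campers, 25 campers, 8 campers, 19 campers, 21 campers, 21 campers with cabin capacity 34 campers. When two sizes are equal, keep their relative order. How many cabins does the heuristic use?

Sorted descending: 25, 25, 21, 21, 21, 19, 8, 7, 5, 4, 4.
  25 → cabin 1 (new)  [load 25/34]
  25 → cabin 2 (new)  [load 25/34]
  21 → cabin 3 (new)  [load 21/34]
  21 → cabin 4 (new)  [load 21/34]
  21 → cabin 5 (new)  [load 21/34]
  19 → cabin 6 (new)  [load 19/34]
  8 → cabin 1  [load 33/34]
  7 → cabin 2  [load 32/34]
  5 → cabin 3  [load 26/34]
  4 → cabin 3  [load 30/34]
  4 → cabin 3  [load 34/34]
6 cabins opened.

6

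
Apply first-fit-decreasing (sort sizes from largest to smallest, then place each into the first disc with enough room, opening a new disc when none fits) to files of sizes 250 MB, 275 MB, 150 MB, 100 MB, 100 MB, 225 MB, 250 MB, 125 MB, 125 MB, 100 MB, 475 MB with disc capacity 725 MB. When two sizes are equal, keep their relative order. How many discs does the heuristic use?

4

Sorted descending: 475, 275, 250, 250, 225, 150, 125, 125, 100, 100, 100.
  475 → disc 1 (new)  [load 475/725]
  275 → disc 2 (new)  [load 275/725]
  250 → disc 1  [load 725/725]
  250 → disc 2  [load 525/725]
  225 → disc 3 (new)  [load 225/725]
  150 → disc 2  [load 675/725]
  125 → disc 3  [load 350/725]
  125 → disc 3  [load 475/725]
  100 → disc 3  [load 575/725]
  100 → disc 3  [load 675/725]
  100 → disc 4 (new)  [load 100/725]
4 discs opened.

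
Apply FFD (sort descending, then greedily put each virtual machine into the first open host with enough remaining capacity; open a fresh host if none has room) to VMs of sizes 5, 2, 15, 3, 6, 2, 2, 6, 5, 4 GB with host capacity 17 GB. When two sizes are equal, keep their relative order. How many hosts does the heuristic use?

3

Sorted descending: 15, 6, 6, 5, 5, 4, 3, 2, 2, 2.
  15 → host 1 (new)  [load 15/17]
  6 → host 2 (new)  [load 6/17]
  6 → host 2  [load 12/17]
  5 → host 2  [load 17/17]
  5 → host 3 (new)  [load 5/17]
  4 → host 3  [load 9/17]
  3 → host 3  [load 12/17]
  2 → host 1  [load 17/17]
  2 → host 3  [load 14/17]
  2 → host 3  [load 16/17]
3 hosts opened.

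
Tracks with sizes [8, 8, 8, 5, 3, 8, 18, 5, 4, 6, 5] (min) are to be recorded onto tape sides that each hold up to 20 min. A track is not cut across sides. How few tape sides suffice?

Total = 18 + 8 + 8 + 8 + 8 + 6 + 5 + 5 + 5 + 4 + 3 = 78 min.
Lower bound: ⌈78/20⌉ = 4 tape sides.
A packing using 5 tape sides:
  side 1: 18 = 18
  side 2: 8 + 8 + 4 = 20
  side 3: 8 + 8 + 3 = 19
  side 4: 6 + 5 + 5 = 16
  side 5: 5 = 5
No arrangement into 4 tape sides stays within capacity, so 5 is optimal.

5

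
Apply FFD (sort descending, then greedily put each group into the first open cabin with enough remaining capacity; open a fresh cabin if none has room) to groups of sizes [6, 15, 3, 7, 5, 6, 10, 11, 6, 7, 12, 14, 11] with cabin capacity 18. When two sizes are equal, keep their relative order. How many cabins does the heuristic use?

Sorted descending: 15, 14, 12, 11, 11, 10, 7, 7, 6, 6, 6, 5, 3.
  15 → cabin 1 (new)  [load 15/18]
  14 → cabin 2 (new)  [load 14/18]
  12 → cabin 3 (new)  [load 12/18]
  11 → cabin 4 (new)  [load 11/18]
  11 → cabin 5 (new)  [load 11/18]
  10 → cabin 6 (new)  [load 10/18]
  7 → cabin 4  [load 18/18]
  7 → cabin 5  [load 18/18]
  6 → cabin 3  [load 18/18]
  6 → cabin 6  [load 16/18]
  6 → cabin 7 (new)  [load 6/18]
  5 → cabin 7  [load 11/18]
  3 → cabin 1  [load 18/18]
7 cabins opened.

7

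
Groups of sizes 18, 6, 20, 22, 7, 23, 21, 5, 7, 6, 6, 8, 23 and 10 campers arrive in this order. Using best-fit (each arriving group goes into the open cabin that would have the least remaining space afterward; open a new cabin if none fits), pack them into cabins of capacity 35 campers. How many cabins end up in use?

  18 → cabin 1 (new)  [load 18/35]
  6 → cabin 1  [load 24/35]
  20 → cabin 2 (new)  [load 20/35]
  22 → cabin 3 (new)  [load 22/35]
  7 → cabin 1  [load 31/35]
  23 → cabin 4 (new)  [load 23/35]
  21 → cabin 5 (new)  [load 21/35]
  5 → cabin 4  [load 28/35]
  7 → cabin 4  [load 35/35]
  6 → cabin 3  [load 28/35]
  6 → cabin 3  [load 34/35]
  8 → cabin 5  [load 29/35]
  23 → cabin 6 (new)  [load 23/35]
  10 → cabin 6  [load 33/35]
6 cabins opened.

6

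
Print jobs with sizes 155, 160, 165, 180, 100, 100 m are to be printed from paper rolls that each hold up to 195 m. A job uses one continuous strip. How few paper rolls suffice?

Total = 180 + 165 + 160 + 155 + 100 + 100 = 860 m.
Lower bound: ⌈860/195⌉ = 5 paper rolls.
Also, 6 print jobs each exceed 195/2 m, and no two of those can share a roll, so at least 6 paper rolls are needed.
A packing using 6 paper rolls:
  roll 1: 180 = 180
  roll 2: 165 = 165
  roll 3: 160 = 160
  roll 4: 155 = 155
  roll 5: 100 = 100
  roll 6: 100 = 100
This matches the lower bound, so 6 is optimal.

6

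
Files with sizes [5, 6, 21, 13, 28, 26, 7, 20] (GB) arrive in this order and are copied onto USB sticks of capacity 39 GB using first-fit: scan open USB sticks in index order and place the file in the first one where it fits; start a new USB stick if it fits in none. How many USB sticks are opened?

4

  5 → USB stick 1 (new)  [load 5/39]
  6 → USB stick 1  [load 11/39]
  21 → USB stick 1  [load 32/39]
  13 → USB stick 2 (new)  [load 13/39]
  28 → USB stick 3 (new)  [load 28/39]
  26 → USB stick 2  [load 39/39]
  7 → USB stick 1  [load 39/39]
  20 → USB stick 4 (new)  [load 20/39]
4 USB sticks opened.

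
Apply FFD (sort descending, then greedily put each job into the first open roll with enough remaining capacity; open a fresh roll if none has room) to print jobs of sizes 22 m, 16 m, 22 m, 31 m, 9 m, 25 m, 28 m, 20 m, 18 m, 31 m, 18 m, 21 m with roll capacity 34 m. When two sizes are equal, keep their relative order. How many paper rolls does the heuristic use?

10

Sorted descending: 31, 31, 28, 25, 22, 22, 21, 20, 18, 18, 16, 9.
  31 → roll 1 (new)  [load 31/34]
  31 → roll 2 (new)  [load 31/34]
  28 → roll 3 (new)  [load 28/34]
  25 → roll 4 (new)  [load 25/34]
  22 → roll 5 (new)  [load 22/34]
  22 → roll 6 (new)  [load 22/34]
  21 → roll 7 (new)  [load 21/34]
  20 → roll 8 (new)  [load 20/34]
  18 → roll 9 (new)  [load 18/34]
  18 → roll 10 (new)  [load 18/34]
  16 → roll 9  [load 34/34]
  9 → roll 4  [load 34/34]
10 paper rolls opened.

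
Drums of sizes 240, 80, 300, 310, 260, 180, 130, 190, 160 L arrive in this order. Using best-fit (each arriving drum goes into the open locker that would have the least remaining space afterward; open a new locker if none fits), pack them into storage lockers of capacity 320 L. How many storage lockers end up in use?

  240 → locker 1 (new)  [load 240/320]
  80 → locker 1  [load 320/320]
  300 → locker 2 (new)  [load 300/320]
  310 → locker 3 (new)  [load 310/320]
  260 → locker 4 (new)  [load 260/320]
  180 → locker 5 (new)  [load 180/320]
  130 → locker 5  [load 310/320]
  190 → locker 6 (new)  [load 190/320]
  160 → locker 7 (new)  [load 160/320]
7 storage lockers opened.

7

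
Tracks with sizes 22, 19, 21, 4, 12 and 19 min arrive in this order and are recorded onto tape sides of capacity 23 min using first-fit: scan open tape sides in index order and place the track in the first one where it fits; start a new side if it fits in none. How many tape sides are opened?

5

  22 → side 1 (new)  [load 22/23]
  19 → side 2 (new)  [load 19/23]
  21 → side 3 (new)  [load 21/23]
  4 → side 2  [load 23/23]
  12 → side 4 (new)  [load 12/23]
  19 → side 5 (new)  [load 19/23]
5 tape sides opened.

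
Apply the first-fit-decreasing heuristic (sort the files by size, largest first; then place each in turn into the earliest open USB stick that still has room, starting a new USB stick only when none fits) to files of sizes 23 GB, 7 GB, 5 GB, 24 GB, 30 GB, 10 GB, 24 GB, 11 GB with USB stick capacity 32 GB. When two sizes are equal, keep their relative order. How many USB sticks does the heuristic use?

Sorted descending: 30, 24, 24, 23, 11, 10, 7, 5.
  30 → USB stick 1 (new)  [load 30/32]
  24 → USB stick 2 (new)  [load 24/32]
  24 → USB stick 3 (new)  [load 24/32]
  23 → USB stick 4 (new)  [load 23/32]
  11 → USB stick 5 (new)  [load 11/32]
  10 → USB stick 5  [load 21/32]
  7 → USB stick 2  [load 31/32]
  5 → USB stick 3  [load 29/32]
5 USB sticks opened.

5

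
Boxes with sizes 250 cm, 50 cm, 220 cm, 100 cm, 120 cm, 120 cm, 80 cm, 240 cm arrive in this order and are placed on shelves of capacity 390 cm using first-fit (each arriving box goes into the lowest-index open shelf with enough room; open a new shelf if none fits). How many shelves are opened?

  250 → shelf 1 (new)  [load 250/390]
  50 → shelf 1  [load 300/390]
  220 → shelf 2 (new)  [load 220/390]
  100 → shelf 2  [load 320/390]
  120 → shelf 3 (new)  [load 120/390]
  120 → shelf 3  [load 240/390]
  80 → shelf 1  [load 380/390]
  240 → shelf 4 (new)  [load 240/390]
4 shelves opened.

4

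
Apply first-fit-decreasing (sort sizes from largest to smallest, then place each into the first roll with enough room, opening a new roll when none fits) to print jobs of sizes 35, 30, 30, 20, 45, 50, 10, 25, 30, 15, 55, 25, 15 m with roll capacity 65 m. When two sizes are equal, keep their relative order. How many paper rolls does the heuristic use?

6

Sorted descending: 55, 50, 45, 35, 30, 30, 30, 25, 25, 20, 15, 15, 10.
  55 → roll 1 (new)  [load 55/65]
  50 → roll 2 (new)  [load 50/65]
  45 → roll 3 (new)  [load 45/65]
  35 → roll 4 (new)  [load 35/65]
  30 → roll 4  [load 65/65]
  30 → roll 5 (new)  [load 30/65]
  30 → roll 5  [load 60/65]
  25 → roll 6 (new)  [load 25/65]
  25 → roll 6  [load 50/65]
  20 → roll 3  [load 65/65]
  15 → roll 2  [load 65/65]
  15 → roll 6  [load 65/65]
  10 → roll 1  [load 65/65]
6 paper rolls opened.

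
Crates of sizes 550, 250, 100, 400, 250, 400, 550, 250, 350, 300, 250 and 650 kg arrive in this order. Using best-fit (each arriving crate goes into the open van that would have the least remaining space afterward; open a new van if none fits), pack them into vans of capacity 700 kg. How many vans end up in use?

  550 → van 1 (new)  [load 550/700]
  250 → van 2 (new)  [load 250/700]
  100 → van 1  [load 650/700]
  400 → van 2  [load 650/700]
  250 → van 3 (new)  [load 250/700]
  400 → van 3  [load 650/700]
  550 → van 4 (new)  [load 550/700]
  250 → van 5 (new)  [load 250/700]
  350 → van 5  [load 600/700]
  300 → van 6 (new)  [load 300/700]
  250 → van 6  [load 550/700]
  650 → van 7 (new)  [load 650/700]
7 vans opened.

7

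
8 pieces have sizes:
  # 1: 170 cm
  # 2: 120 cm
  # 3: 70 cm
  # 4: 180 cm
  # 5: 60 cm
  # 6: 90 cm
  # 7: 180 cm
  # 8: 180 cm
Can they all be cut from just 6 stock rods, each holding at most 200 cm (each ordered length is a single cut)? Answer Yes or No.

Yes

A valid assignment using 6 stock rods:
  stock rod 1: 180 = 180
  stock rod 2: 180 = 180
  stock rod 3: 180 = 180
  stock rod 4: 170 = 170
  stock rod 5: 120 + 70 = 190
  stock rod 6: 90 + 60 = 150
Every load is within 200 cm, so 6 stock rods suffice.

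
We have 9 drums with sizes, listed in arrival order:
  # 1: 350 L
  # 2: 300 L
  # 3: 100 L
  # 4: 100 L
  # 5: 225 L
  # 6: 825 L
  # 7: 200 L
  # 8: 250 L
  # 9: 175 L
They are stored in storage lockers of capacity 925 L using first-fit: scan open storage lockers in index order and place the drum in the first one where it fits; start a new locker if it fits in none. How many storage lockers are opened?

3

  350 → locker 1 (new)  [load 350/925]
  300 → locker 1  [load 650/925]
  100 → locker 1  [load 750/925]
  100 → locker 1  [load 850/925]
  225 → locker 2 (new)  [load 225/925]
  825 → locker 3 (new)  [load 825/925]
  200 → locker 2  [load 425/925]
  250 → locker 2  [load 675/925]
  175 → locker 2  [load 850/925]
3 storage lockers opened.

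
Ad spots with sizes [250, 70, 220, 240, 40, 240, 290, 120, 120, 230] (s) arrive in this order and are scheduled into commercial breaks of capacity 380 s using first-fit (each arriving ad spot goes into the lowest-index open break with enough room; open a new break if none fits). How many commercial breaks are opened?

6

  250 → break 1 (new)  [load 250/380]
  70 → break 1  [load 320/380]
  220 → break 2 (new)  [load 220/380]
  240 → break 3 (new)  [load 240/380]
  40 → break 1  [load 360/380]
  240 → break 4 (new)  [load 240/380]
  290 → break 5 (new)  [load 290/380]
  120 → break 2  [load 340/380]
  120 → break 3  [load 360/380]
  230 → break 6 (new)  [load 230/380]
6 commercial breaks opened.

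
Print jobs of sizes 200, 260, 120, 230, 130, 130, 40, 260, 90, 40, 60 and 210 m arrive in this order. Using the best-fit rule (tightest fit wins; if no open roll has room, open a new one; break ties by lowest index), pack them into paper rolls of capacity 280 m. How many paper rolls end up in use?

  200 → roll 1 (new)  [load 200/280]
  260 → roll 2 (new)  [load 260/280]
  120 → roll 3 (new)  [load 120/280]
  230 → roll 4 (new)  [load 230/280]
  130 → roll 3  [load 250/280]
  130 → roll 5 (new)  [load 130/280]
  40 → roll 4  [load 270/280]
  260 → roll 6 (new)  [load 260/280]
  90 → roll 5  [load 220/280]
  40 → roll 5  [load 260/280]
  60 → roll 1  [load 260/280]
  210 → roll 7 (new)  [load 210/280]
7 paper rolls opened.

7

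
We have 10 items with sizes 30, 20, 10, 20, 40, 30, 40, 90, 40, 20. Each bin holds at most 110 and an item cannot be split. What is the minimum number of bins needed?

Total = 90 + 40 + 40 + 40 + 30 + 30 + 20 + 20 + 20 + 10 = 340.
Lower bound: ⌈340/110⌉ = 4 bins.
A packing using 4 bins:
  bin 1: 90 + 20 = 110
  bin 2: 40 + 40 + 30 = 110
  bin 3: 40 + 30 + 20 + 20 = 110
  bin 4: 10 = 10
This matches the lower bound, so 4 is optimal.

4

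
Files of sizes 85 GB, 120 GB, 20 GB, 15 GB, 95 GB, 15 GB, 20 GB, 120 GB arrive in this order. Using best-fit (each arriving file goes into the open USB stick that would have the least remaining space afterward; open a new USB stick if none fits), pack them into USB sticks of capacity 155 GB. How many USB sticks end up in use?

  85 → USB stick 1 (new)  [load 85/155]
  120 → USB stick 2 (new)  [load 120/155]
  20 → USB stick 2  [load 140/155]
  15 → USB stick 2  [load 155/155]
  95 → USB stick 3 (new)  [load 95/155]
  15 → USB stick 3  [load 110/155]
  20 → USB stick 3  [load 130/155]
  120 → USB stick 4 (new)  [load 120/155]
4 USB sticks opened.

4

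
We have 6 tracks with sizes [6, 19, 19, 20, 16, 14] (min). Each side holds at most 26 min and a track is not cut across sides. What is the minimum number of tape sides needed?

5

Total = 20 + 19 + 19 + 16 + 14 + 6 = 94 min.
Lower bound: ⌈94/26⌉ = 4 tape sides.
Also, 5 tracks each exceed 13 min, and no two of those can share a side, so at least 5 tape sides are needed.
A packing using 5 tape sides:
  side 1: 20 + 6 = 26
  side 2: 19 = 19
  side 3: 19 = 19
  side 4: 16 = 16
  side 5: 14 = 14
This matches the lower bound, so 5 is optimal.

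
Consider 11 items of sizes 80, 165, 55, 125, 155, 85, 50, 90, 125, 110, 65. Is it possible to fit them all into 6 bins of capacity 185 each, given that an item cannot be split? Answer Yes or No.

Total = 1105; ⌈1105/185⌉ = 6.
The bound of 6 does not rule out 6, but exhaustive search shows no assignment into 6 bins of capacity 185 exists — the minimum is 7.

No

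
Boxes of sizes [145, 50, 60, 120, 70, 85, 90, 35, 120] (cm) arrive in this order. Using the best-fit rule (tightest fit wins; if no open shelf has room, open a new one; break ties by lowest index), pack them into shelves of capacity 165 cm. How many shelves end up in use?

6

  145 → shelf 1 (new)  [load 145/165]
  50 → shelf 2 (new)  [load 50/165]
  60 → shelf 2  [load 110/165]
  120 → shelf 3 (new)  [load 120/165]
  70 → shelf 4 (new)  [load 70/165]
  85 → shelf 4  [load 155/165]
  90 → shelf 5 (new)  [load 90/165]
  35 → shelf 3  [load 155/165]
  120 → shelf 6 (new)  [load 120/165]
6 shelves opened.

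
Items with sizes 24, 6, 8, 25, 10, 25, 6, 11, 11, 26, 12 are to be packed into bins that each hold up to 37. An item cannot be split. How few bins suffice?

5

Total = 26 + 25 + 25 + 24 + 12 + 11 + 11 + 10 + 8 + 6 + 6 = 164.
Lower bound: ⌈164/37⌉ = 5 bins.
A packing using 5 bins:
  bin 1: 26 + 11 = 37
  bin 2: 25 + 12 = 37
  bin 3: 25 + 11 = 36
  bin 4: 24 + 10 = 34
  bin 5: 8 + 6 + 6 = 20
This matches the lower bound, so 5 is optimal.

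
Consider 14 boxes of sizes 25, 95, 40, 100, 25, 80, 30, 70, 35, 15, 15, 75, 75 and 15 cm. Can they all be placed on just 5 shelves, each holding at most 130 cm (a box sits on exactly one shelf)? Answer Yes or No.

No

Total = 695 cm; ⌈695/130⌉ = 6.
At least 6 shelves are required, but only 5 are allowed.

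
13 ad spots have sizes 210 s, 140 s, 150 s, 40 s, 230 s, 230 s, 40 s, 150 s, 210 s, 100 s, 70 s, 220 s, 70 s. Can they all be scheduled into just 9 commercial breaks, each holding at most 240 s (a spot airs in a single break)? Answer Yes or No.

Yes

A valid assignment using 9 commercial breaks:
  break 1: 230 = 230
  break 2: 230 = 230
  break 3: 220 = 220
  break 4: 210 = 210
  break 5: 210 = 210
  break 6: 150 + 70 = 220
  break 7: 150 + 70 = 220
  break 8: 140 + 100 = 240
  break 9: 40 + 40 = 80
Every load is within 240 s, so 9 commercial breaks suffice.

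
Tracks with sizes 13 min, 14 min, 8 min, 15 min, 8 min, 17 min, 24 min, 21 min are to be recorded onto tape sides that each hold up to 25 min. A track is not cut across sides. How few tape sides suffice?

6

Total = 24 + 21 + 17 + 15 + 14 + 13 + 8 + 8 = 120 min.
Lower bound: ⌈120/25⌉ = 5 tape sides.
Also, 6 tracks each exceed 25/2 min, and no two of those can share a side, so at least 6 tape sides are needed.
A packing using 6 tape sides:
  side 1: 24 = 24
  side 2: 21 = 21
  side 3: 17 + 8 = 25
  side 4: 15 + 8 = 23
  side 5: 14 = 14
  side 6: 13 = 13
This matches the lower bound, so 6 is optimal.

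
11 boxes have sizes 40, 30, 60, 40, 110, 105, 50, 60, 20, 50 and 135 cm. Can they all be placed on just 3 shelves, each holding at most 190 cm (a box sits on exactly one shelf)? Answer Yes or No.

Total = 700 cm; ⌈700/190⌉ = 4.
At least 4 shelves are required, but only 3 are allowed.

No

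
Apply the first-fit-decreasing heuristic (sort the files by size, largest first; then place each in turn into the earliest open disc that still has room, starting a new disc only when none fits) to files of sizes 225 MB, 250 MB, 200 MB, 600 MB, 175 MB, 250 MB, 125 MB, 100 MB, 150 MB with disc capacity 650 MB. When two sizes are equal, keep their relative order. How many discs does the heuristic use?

Sorted descending: 600, 250, 250, 225, 200, 175, 150, 125, 100.
  600 → disc 1 (new)  [load 600/650]
  250 → disc 2 (new)  [load 250/650]
  250 → disc 2  [load 500/650]
  225 → disc 3 (new)  [load 225/650]
  200 → disc 3  [load 425/650]
  175 → disc 3  [load 600/650]
  150 → disc 2  [load 650/650]
  125 → disc 4 (new)  [load 125/650]
  100 → disc 4  [load 225/650]
4 discs opened.

4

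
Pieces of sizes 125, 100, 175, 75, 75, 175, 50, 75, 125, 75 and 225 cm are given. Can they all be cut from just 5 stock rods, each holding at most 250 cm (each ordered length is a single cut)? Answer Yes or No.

Total = 1275 cm; ⌈1275/250⌉ = 6.
At least 6 stock rods are required, but only 5 are allowed.

No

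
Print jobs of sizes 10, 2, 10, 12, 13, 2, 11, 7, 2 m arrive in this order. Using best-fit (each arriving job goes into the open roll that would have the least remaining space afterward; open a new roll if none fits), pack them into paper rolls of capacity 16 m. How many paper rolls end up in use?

6

  10 → roll 1 (new)  [load 10/16]
  2 → roll 1  [load 12/16]
  10 → roll 2 (new)  [load 10/16]
  12 → roll 3 (new)  [load 12/16]
  13 → roll 4 (new)  [load 13/16]
  2 → roll 4  [load 15/16]
  11 → roll 5 (new)  [load 11/16]
  7 → roll 6 (new)  [load 7/16]
  2 → roll 1  [load 14/16]
6 paper rolls opened.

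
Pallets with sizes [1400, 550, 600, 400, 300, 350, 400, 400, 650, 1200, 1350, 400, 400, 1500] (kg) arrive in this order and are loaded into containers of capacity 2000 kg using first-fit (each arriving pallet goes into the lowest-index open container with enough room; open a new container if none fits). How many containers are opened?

6

  1400 → container 1 (new)  [load 1400/2000]
  550 → container 1  [load 1950/2000]
  600 → container 2 (new)  [load 600/2000]
  400 → container 2  [load 1000/2000]
  300 → container 2  [load 1300/2000]
  350 → container 2  [load 1650/2000]
  400 → container 3 (new)  [load 400/2000]
  400 → container 3  [load 800/2000]
  650 → container 3  [load 1450/2000]
  1200 → container 4 (new)  [load 1200/2000]
  1350 → container 5 (new)  [load 1350/2000]
  400 → container 3  [load 1850/2000]
  400 → container 4  [load 1600/2000]
  1500 → container 6 (new)  [load 1500/2000]
6 containers opened.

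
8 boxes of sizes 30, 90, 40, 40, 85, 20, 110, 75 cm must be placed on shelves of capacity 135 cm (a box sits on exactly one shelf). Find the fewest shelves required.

4

Total = 110 + 90 + 85 + 75 + 40 + 40 + 30 + 20 = 490 cm.
Lower bound: ⌈490/135⌉ = 4 shelves.
A packing using 4 shelves:
  shelf 1: 110 + 20 = 130
  shelf 2: 90 + 40 = 130
  shelf 3: 85 + 40 = 125
  shelf 4: 75 + 30 = 105
This matches the lower bound, so 4 is optimal.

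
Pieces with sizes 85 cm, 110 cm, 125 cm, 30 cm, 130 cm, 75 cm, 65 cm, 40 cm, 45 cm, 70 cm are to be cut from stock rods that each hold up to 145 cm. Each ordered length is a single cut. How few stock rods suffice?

6

Total = 130 + 125 + 110 + 85 + 75 + 70 + 65 + 45 + 40 + 30 = 775 cm.
Lower bound: ⌈775/145⌉ = 6 stock rods.
A packing using 6 stock rods:
  stock rod 1: 130 = 130
  stock rod 2: 125 = 125
  stock rod 3: 110 + 30 = 140
  stock rod 4: 85 + 45 = 130
  stock rod 5: 75 + 70 = 145
  stock rod 6: 65 + 40 = 105
This matches the lower bound, so 6 is optimal.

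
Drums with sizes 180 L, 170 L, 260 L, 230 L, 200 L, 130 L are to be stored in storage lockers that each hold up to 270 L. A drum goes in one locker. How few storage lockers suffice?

6

Total = 260 + 230 + 200 + 180 + 170 + 130 = 1170 L.
Lower bound: ⌈1170/270⌉ = 5 storage lockers.
A packing using 6 storage lockers:
  locker 1: 260 = 260
  locker 2: 230 = 230
  locker 3: 200 = 200
  locker 4: 180 = 180
  locker 5: 170 = 170
  locker 6: 130 = 130
No arrangement into 5 storage lockers stays within capacity, so 6 is optimal.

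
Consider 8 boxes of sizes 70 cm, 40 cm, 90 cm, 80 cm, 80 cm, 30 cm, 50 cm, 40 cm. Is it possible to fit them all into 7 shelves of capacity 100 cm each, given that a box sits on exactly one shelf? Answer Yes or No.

A valid assignment using 6 shelves:
  shelf 1: 90 = 90
  shelf 2: 80 = 80
  shelf 3: 80 = 80
  shelf 4: 70 + 30 = 100
  shelf 5: 50 + 40 = 90
  shelf 6: 40 = 40
That uses only 6 ≤ 7, so 7 shelves are enough.

Yes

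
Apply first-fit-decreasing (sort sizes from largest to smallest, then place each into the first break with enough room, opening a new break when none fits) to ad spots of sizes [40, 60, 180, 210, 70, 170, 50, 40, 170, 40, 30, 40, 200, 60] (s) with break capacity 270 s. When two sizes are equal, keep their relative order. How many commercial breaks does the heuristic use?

6

Sorted descending: 210, 200, 180, 170, 170, 70, 60, 60, 50, 40, 40, 40, 40, 30.
  210 → break 1 (new)  [load 210/270]
  200 → break 2 (new)  [load 200/270]
  180 → break 3 (new)  [load 180/270]
  170 → break 4 (new)  [load 170/270]
  170 → break 5 (new)  [load 170/270]
  70 → break 2  [load 270/270]
  60 → break 1  [load 270/270]
  60 → break 3  [load 240/270]
  50 → break 4  [load 220/270]
  40 → break 4  [load 260/270]
  40 → break 5  [load 210/270]
  40 → break 5  [load 250/270]
  40 → break 6 (new)  [load 40/270]
  30 → break 3  [load 270/270]
6 commercial breaks opened.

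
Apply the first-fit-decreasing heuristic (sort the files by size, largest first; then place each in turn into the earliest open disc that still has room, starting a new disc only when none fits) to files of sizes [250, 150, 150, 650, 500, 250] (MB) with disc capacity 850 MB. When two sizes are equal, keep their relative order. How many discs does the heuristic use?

Sorted descending: 650, 500, 250, 250, 150, 150.
  650 → disc 1 (new)  [load 650/850]
  500 → disc 2 (new)  [load 500/850]
  250 → disc 2  [load 750/850]
  250 → disc 3 (new)  [load 250/850]
  150 → disc 1  [load 800/850]
  150 → disc 3  [load 400/850]
3 discs opened.

3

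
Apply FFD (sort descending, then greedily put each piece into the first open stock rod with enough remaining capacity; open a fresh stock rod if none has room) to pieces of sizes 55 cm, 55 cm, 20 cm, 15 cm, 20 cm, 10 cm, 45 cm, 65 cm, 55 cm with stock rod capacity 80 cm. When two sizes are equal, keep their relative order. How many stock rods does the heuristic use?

5

Sorted descending: 65, 55, 55, 55, 45, 20, 20, 15, 10.
  65 → stock rod 1 (new)  [load 65/80]
  55 → stock rod 2 (new)  [load 55/80]
  55 → stock rod 3 (new)  [load 55/80]
  55 → stock rod 4 (new)  [load 55/80]
  45 → stock rod 5 (new)  [load 45/80]
  20 → stock rod 2  [load 75/80]
  20 → stock rod 3  [load 75/80]
  15 → stock rod 1  [load 80/80]
  10 → stock rod 4  [load 65/80]
5 stock rods opened.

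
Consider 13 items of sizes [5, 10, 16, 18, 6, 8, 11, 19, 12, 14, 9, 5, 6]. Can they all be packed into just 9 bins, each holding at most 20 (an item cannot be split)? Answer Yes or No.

Yes

A valid assignment using 8 bins:
  bin 1: 19 = 19
  bin 2: 18 = 18
  bin 3: 16 = 16
  bin 4: 14 + 6 = 20
  bin 5: 12 + 8 = 20
  bin 6: 11 + 9 = 20
  bin 7: 10 + 6 = 16
  bin 8: 5 + 5 = 10
That uses only 8 ≤ 9, so 9 bins are enough.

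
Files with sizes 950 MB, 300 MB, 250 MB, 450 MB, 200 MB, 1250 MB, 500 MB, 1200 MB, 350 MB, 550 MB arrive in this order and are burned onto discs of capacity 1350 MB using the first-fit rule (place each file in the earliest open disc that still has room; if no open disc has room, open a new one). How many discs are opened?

  950 → disc 1 (new)  [load 950/1350]
  300 → disc 1  [load 1250/1350]
  250 → disc 2 (new)  [load 250/1350]
  450 → disc 2  [load 700/1350]
  200 → disc 2  [load 900/1350]
  1250 → disc 3 (new)  [load 1250/1350]
  500 → disc 4 (new)  [load 500/1350]
  1200 → disc 5 (new)  [load 1200/1350]
  350 → disc 2  [load 1250/1350]
  550 → disc 4  [load 1050/1350]
5 discs opened.

5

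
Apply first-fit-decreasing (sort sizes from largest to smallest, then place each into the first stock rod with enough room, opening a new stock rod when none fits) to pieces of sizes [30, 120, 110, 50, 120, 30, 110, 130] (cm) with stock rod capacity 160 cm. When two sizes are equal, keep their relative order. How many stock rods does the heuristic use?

5

Sorted descending: 130, 120, 120, 110, 110, 50, 30, 30.
  130 → stock rod 1 (new)  [load 130/160]
  120 → stock rod 2 (new)  [load 120/160]
  120 → stock rod 3 (new)  [load 120/160]
  110 → stock rod 4 (new)  [load 110/160]
  110 → stock rod 5 (new)  [load 110/160]
  50 → stock rod 4  [load 160/160]
  30 → stock rod 1  [load 160/160]
  30 → stock rod 2  [load 150/160]
5 stock rods opened.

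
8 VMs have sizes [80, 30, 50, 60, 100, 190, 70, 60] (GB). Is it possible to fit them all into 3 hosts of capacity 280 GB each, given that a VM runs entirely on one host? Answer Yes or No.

A valid assignment using 3 hosts:
  host 1: 190 + 80 = 270
  host 2: 100 + 70 + 60 + 50 = 280
  host 3: 60 + 30 = 90
Every load is within 280 GB, so 3 hosts suffice.

Yes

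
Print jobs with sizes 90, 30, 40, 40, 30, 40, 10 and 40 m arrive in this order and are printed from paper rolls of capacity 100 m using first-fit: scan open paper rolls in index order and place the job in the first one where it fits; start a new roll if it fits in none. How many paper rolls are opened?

4

  90 → roll 1 (new)  [load 90/100]
  30 → roll 2 (new)  [load 30/100]
  40 → roll 2  [load 70/100]
  40 → roll 3 (new)  [load 40/100]
  30 → roll 2  [load 100/100]
  40 → roll 3  [load 80/100]
  10 → roll 1  [load 100/100]
  40 → roll 4 (new)  [load 40/100]
4 paper rolls opened.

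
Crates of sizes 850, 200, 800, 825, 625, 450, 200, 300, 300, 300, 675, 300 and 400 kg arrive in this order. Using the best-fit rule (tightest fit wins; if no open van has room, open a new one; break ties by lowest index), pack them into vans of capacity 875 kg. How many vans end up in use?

  850 → van 1 (new)  [load 850/875]
  200 → van 2 (new)  [load 200/875]
  800 → van 3 (new)  [load 800/875]
  825 → van 4 (new)  [load 825/875]
  625 → van 2  [load 825/875]
  450 → van 5 (new)  [load 450/875]
  200 → van 5  [load 650/875]
  300 → van 6 (new)  [load 300/875]
  300 → van 6  [load 600/875]
  300 → van 7 (new)  [load 300/875]
  675 → van 8 (new)  [load 675/875]
  300 → van 7  [load 600/875]
  400 → van 9 (new)  [load 400/875]
9 vans opened.

9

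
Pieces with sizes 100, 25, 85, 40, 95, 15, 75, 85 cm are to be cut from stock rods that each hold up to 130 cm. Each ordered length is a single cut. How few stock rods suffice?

Total = 100 + 95 + 85 + 85 + 75 + 40 + 25 + 15 = 520 cm.
Lower bound: ⌈520/130⌉ = 4 stock rods.
Also, 5 pieces each exceed 65 cm, and no two of those can share a stock rod, so at least 5 stock rods are needed.
A packing using 5 stock rods:
  stock rod 1: 100 + 25 = 125
  stock rod 2: 95 + 15 = 110
  stock rod 3: 85 + 40 = 125
  stock rod 4: 85 = 85
  stock rod 5: 75 = 75
This matches the lower bound, so 5 is optimal.

5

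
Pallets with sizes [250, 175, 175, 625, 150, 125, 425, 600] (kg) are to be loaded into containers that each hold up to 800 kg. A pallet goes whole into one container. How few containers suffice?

Total = 625 + 600 + 425 + 250 + 175 + 175 + 150 + 125 = 2525 kg.
Lower bound: ⌈2525/800⌉ = 4 containers.
A packing using 4 containers:
  container 1: 625 + 175 = 800
  container 2: 600 + 175 = 775
  container 3: 425 + 250 + 125 = 800
  container 4: 150 = 150
This matches the lower bound, so 4 is optimal.

4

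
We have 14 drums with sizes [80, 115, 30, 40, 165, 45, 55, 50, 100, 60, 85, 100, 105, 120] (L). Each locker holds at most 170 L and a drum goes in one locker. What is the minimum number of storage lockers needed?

Total = 165 + 120 + 115 + 105 + 100 + 100 + 85 + 80 + 60 + 55 + 50 + 45 + 40 + 30 = 1150 L.
Lower bound: ⌈1150/170⌉ = 7 storage lockers.
A packing using 7 storage lockers:
  locker 1: 165 = 165
  locker 2: 120 + 50 = 170
  locker 3: 115 + 55 = 170
  locker 4: 105 + 60 = 165
  locker 5: 100 + 45 = 145
  locker 6: 100 + 40 + 30 = 170
  locker 7: 85 + 80 = 165
This matches the lower bound, so 7 is optimal.

7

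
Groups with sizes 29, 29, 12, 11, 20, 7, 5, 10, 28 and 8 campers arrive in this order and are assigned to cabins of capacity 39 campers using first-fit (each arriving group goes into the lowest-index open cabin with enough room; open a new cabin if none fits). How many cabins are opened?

  29 → cabin 1 (new)  [load 29/39]
  29 → cabin 2 (new)  [load 29/39]
  12 → cabin 3 (new)  [load 12/39]
  11 → cabin 3  [load 23/39]
  20 → cabin 4 (new)  [load 20/39]
  7 → cabin 1  [load 36/39]
  5 → cabin 2  [load 34/39]
  10 → cabin 3  [load 33/39]
  28 → cabin 5 (new)  [load 28/39]
  8 → cabin 4  [load 28/39]
5 cabins opened.

5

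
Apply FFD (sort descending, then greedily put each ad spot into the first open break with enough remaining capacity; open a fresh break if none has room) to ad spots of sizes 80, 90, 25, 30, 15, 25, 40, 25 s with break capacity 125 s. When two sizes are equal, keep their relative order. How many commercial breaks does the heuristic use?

Sorted descending: 90, 80, 40, 30, 25, 25, 25, 15.
  90 → break 1 (new)  [load 90/125]
  80 → break 2 (new)  [load 80/125]
  40 → break 2  [load 120/125]
  30 → break 1  [load 120/125]
  25 → break 3 (new)  [load 25/125]
  25 → break 3  [load 50/125]
  25 → break 3  [load 75/125]
  15 → break 3  [load 90/125]
3 commercial breaks opened.

3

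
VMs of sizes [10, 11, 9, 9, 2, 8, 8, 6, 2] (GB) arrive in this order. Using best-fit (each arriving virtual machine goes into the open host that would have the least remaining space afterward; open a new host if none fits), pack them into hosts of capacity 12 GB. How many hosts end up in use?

7

  10 → host 1 (new)  [load 10/12]
  11 → host 2 (new)  [load 11/12]
  9 → host 3 (new)  [load 9/12]
  9 → host 4 (new)  [load 9/12]
  2 → host 1  [load 12/12]
  8 → host 5 (new)  [load 8/12]
  8 → host 6 (new)  [load 8/12]
  6 → host 7 (new)  [load 6/12]
  2 → host 3  [load 11/12]
7 hosts opened.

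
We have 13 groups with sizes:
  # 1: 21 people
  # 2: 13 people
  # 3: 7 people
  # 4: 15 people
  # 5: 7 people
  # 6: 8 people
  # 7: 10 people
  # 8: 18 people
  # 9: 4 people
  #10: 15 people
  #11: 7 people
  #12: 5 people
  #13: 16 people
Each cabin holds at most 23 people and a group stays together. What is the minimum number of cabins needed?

7

Total = 21 + 18 + 16 + 15 + 15 + 13 + 10 + 8 + 7 + 7 + 7 + 5 + 4 = 146 people.
Lower bound: ⌈146/23⌉ = 7 cabins.
A packing using 7 cabins:
  cabin 1: 21 = 21
  cabin 2: 18 + 5 = 23
  cabin 3: 16 + 7 = 23
  cabin 4: 15 + 8 = 23
  cabin 5: 15 + 7 = 22
  cabin 6: 13 + 10 = 23
  cabin 7: 7 + 4 = 11
This matches the lower bound, so 7 is optimal.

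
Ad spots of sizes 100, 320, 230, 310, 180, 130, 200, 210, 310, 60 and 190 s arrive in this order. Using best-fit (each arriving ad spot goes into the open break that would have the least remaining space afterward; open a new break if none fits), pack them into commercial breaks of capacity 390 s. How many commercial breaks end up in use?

  100 → break 1 (new)  [load 100/390]
  320 → break 2 (new)  [load 320/390]
  230 → break 1  [load 330/390]
  310 → break 3 (new)  [load 310/390]
  180 → break 4 (new)  [load 180/390]
  130 → break 4  [load 310/390]
  200 → break 5 (new)  [load 200/390]
  210 → break 6 (new)  [load 210/390]
  310 → break 7 (new)  [load 310/390]
  60 → break 1  [load 390/390]
  190 → break 5  [load 390/390]
7 commercial breaks opened.

7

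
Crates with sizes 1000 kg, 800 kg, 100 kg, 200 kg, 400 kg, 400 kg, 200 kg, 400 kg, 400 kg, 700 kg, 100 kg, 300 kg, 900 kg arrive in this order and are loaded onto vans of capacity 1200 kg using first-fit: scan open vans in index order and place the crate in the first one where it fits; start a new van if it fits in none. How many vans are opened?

5

  1000 → van 1 (new)  [load 1000/1200]
  800 → van 2 (new)  [load 800/1200]
  100 → van 1  [load 1100/1200]
  200 → van 2  [load 1000/1200]
  400 → van 3 (new)  [load 400/1200]
  400 → van 3  [load 800/1200]
  200 → van 2  [load 1200/1200]
  400 → van 3  [load 1200/1200]
  400 → van 4 (new)  [load 400/1200]
  700 → van 4  [load 1100/1200]
  100 → van 1  [load 1200/1200]
  300 → van 5 (new)  [load 300/1200]
  900 → van 5  [load 1200/1200]
5 vans opened.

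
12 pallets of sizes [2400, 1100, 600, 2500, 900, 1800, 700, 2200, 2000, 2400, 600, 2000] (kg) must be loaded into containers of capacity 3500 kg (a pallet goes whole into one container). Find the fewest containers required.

Total = 2500 + 2400 + 2400 + 2200 + 2000 + 2000 + 1800 + 1100 + 900 + 700 + 600 + 600 = 19200 kg.
Lower bound: ⌈19200/3500⌉ = 6 containers.
Also, 7 pallets each exceed 1750 kg, and no two of those can share a container, so at least 7 containers are needed.
A packing using 7 containers:
  container 1: 2500 + 900 = 3400
  container 2: 2400 + 1100 = 3500
  container 3: 2400 + 700 = 3100
  container 4: 2200 + 600 + 600 = 3400
  container 5: 2000 = 2000
  container 6: 2000 = 2000
  container 7: 1800 = 1800
This matches the lower bound, so 7 is optimal.

7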